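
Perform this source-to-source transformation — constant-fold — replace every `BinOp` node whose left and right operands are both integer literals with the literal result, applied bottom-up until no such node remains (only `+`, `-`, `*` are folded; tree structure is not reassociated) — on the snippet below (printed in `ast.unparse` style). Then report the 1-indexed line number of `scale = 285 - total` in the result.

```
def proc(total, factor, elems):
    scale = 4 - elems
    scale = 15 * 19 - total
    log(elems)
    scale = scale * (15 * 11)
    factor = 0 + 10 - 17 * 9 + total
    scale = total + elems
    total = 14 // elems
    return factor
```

3

Transformed code:
def proc(total, factor, elems):
    scale = 4 - elems
    scale = 285 - total
    log(elems)
    scale = scale * 165
    factor = -143 + total
    scale = total + elems
    total = 14 // elems
    return factor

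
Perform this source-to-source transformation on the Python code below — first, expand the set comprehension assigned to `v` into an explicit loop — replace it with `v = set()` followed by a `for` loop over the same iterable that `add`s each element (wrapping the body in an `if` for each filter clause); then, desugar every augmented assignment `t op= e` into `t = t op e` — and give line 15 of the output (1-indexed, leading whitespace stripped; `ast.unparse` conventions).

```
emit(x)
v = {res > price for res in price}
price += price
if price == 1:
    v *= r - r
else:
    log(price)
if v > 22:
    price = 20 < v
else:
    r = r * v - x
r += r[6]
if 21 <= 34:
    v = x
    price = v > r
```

Transformed code:
emit(x)
v = set()
for res in price:
    v.add(res > price)
price = price + price
if price == 1:
    v = v * (r - r)
else:
    log(price)
if v > 22:
    price = 20 < v
else:
    r = r * v - x
r = r + r[6]
if 21 <= 34:
    v = x
    price = v > r

if 21 <= 34:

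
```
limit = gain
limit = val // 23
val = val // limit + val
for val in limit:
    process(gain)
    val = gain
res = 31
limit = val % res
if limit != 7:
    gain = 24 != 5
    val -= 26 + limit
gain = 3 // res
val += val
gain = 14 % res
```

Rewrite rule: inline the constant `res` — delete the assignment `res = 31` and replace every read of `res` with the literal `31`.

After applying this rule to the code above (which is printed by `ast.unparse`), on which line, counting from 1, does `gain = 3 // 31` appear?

Transformed code:
limit = gain
limit = val // 23
val = val // limit + val
for val in limit:
    process(gain)
    val = gain
limit = val % 31
if limit != 7:
    gain = 24 != 5
    val -= 26 + limit
gain = 3 // 31
val += val
gain = 14 % 31

11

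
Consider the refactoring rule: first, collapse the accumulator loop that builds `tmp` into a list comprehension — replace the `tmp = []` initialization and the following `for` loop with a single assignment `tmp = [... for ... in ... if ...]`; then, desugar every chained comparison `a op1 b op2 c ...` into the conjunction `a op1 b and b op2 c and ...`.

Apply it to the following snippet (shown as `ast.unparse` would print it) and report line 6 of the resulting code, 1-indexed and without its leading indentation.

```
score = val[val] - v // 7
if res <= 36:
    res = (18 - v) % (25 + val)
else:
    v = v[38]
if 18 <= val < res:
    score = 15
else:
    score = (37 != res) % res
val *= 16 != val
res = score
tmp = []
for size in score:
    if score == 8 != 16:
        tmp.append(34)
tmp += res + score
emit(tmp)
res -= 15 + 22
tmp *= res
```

if 18 <= val and val < res:

Transformed code:
score = val[val] - v // 7
if res <= 36:
    res = (18 - v) % (25 + val)
else:
    v = v[38]
if 18 <= val and val < res:
    score = 15
else:
    score = (37 != res) % res
val *= 16 != val
res = score
tmp = [34 for size in score if score == 8 and 8 != 16]
tmp += res + score
emit(tmp)
res -= 15 + 22
tmp *= res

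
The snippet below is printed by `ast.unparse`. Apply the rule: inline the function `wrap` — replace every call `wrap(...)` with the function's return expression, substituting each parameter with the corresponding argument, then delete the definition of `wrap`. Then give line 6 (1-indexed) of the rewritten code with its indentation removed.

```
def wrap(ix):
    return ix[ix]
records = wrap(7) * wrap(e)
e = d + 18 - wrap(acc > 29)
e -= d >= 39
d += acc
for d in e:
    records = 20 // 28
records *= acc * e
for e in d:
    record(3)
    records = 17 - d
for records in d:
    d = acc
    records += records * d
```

Transformed code:
records = 7[7] * e[e]
e = d + 18 - (acc > 29)[acc > 29]
e -= d >= 39
d += acc
for d in e:
    records = 20 // 28
records *= acc * e
for e in d:
    record(3)
    records = 17 - d
for records in d:
    d = acc
    records += records * d

records = 20 // 28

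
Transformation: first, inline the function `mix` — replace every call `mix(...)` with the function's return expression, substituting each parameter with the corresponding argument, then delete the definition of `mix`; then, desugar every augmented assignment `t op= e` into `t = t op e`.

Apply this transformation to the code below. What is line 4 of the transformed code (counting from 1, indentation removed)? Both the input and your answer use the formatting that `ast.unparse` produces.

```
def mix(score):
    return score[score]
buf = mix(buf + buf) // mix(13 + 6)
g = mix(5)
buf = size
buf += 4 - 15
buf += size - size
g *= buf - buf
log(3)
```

buf = buf + (4 - 15)

Transformed code:
buf = (buf + buf)[buf + buf] // (13 + 6)[13 + 6]
g = 5[5]
buf = size
buf = buf + (4 - 15)
buf = buf + (size - size)
g = g * (buf - buf)
log(3)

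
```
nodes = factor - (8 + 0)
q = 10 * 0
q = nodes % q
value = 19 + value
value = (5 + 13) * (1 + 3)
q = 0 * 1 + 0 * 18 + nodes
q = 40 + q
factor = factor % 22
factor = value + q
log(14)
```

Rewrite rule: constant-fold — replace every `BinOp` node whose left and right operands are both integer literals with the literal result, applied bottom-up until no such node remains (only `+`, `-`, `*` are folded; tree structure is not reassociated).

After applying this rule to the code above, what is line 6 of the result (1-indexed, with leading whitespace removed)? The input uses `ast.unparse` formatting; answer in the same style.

Transformed code:
nodes = factor - 8
q = 0
q = nodes % q
value = 19 + value
value = 72
q = 0 + nodes
q = 40 + q
factor = factor % 22
factor = value + q
log(14)

q = 0 + nodes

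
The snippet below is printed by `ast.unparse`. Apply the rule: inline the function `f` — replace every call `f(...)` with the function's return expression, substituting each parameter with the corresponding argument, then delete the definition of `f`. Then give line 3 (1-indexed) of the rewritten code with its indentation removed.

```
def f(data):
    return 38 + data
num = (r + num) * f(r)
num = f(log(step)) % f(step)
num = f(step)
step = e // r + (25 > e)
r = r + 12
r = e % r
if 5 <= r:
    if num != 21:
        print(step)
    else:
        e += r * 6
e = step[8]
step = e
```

Transformed code:
num = (r + num) * (38 + r)
num = (38 + log(step)) % (38 + step)
num = 38 + step
step = e // r + (25 > e)
r = r + 12
r = e % r
if 5 <= r:
    if num != 21:
        print(step)
    else:
        e += r * 6
e = step[8]
step = e

num = 38 + step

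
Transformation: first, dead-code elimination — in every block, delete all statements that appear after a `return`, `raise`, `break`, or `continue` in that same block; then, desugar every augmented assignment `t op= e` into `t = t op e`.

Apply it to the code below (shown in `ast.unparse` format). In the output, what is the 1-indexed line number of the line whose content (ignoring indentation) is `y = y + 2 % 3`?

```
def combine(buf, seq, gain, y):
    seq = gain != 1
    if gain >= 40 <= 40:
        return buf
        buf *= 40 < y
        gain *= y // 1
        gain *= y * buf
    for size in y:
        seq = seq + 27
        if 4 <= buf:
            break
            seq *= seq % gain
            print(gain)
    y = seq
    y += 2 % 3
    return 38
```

Transformed code:
def combine(buf, seq, gain, y):
    seq = gain != 1
    if gain >= 40 <= 40:
        return buf
    for size in y:
        seq = seq + 27
        if 4 <= buf:
            break
    y = seq
    y = y + 2 % 3
    return 38

10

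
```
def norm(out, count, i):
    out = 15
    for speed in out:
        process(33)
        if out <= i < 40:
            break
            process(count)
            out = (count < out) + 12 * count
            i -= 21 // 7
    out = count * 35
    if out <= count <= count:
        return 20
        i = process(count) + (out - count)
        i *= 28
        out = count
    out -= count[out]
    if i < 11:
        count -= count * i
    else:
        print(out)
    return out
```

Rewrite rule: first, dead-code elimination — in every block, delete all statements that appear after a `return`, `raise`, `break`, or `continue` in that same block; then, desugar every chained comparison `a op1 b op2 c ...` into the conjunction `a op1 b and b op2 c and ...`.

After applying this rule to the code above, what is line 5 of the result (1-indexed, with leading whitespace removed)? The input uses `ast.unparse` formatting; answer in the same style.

Transformed code:
def norm(out, count, i):
    out = 15
    for speed in out:
        process(33)
        if out <= i and i < 40:
            break
    out = count * 35
    if out <= count and count <= count:
        return 20
    out -= count[out]
    if i < 11:
        count -= count * i
    else:
        print(out)
    return out

if out <= i and i < 40:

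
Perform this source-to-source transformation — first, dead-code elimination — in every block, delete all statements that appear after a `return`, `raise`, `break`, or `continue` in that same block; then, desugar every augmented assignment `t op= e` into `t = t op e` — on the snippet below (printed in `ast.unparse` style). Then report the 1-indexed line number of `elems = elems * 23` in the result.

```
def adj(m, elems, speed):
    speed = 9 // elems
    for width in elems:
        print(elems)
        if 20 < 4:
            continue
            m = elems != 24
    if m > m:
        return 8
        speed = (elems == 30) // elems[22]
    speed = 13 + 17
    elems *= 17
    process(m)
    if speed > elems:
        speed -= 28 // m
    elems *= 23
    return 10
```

Transformed code:
def adj(m, elems, speed):
    speed = 9 // elems
    for width in elems:
        print(elems)
        if 20 < 4:
            continue
    if m > m:
        return 8
    speed = 13 + 17
    elems = elems * 17
    process(m)
    if speed > elems:
        speed = speed - 28 // m
    elems = elems * 23
    return 10

14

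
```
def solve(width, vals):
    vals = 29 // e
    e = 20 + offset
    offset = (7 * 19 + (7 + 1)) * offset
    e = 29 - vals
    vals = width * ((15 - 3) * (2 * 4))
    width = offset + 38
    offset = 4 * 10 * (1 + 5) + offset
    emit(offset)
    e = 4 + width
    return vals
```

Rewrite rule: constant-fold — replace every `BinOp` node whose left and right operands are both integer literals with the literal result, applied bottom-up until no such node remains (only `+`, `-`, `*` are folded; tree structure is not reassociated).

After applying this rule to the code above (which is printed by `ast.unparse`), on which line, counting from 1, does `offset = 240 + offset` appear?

Transformed code:
def solve(width, vals):
    vals = 29 // e
    e = 20 + offset
    offset = 141 * offset
    e = 29 - vals
    vals = width * 96
    width = offset + 38
    offset = 240 + offset
    emit(offset)
    e = 4 + width
    return vals

8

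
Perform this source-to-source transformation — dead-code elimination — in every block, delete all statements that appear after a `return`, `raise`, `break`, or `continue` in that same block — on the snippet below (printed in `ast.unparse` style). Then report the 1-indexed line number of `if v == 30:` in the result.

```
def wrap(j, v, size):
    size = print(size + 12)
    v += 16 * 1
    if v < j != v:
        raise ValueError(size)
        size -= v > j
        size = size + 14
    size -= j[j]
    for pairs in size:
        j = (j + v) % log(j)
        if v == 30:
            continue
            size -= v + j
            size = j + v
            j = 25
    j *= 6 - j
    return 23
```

Transformed code:
def wrap(j, v, size):
    size = print(size + 12)
    v += 16 * 1
    if v < j != v:
        raise ValueError(size)
    size -= j[j]
    for pairs in size:
        j = (j + v) % log(j)
        if v == 30:
            continue
    j *= 6 - j
    return 23

9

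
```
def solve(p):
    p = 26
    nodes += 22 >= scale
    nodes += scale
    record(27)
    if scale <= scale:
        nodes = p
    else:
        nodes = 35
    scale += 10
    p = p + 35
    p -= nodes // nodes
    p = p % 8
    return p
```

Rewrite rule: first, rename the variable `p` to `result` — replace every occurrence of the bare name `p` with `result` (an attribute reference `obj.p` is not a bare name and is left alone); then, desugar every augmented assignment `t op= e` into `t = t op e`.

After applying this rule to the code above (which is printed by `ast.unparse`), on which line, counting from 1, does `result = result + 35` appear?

11

Transformed code:
def solve(result):
    result = 26
    nodes = nodes + (22 >= scale)
    nodes = nodes + scale
    record(27)
    if scale <= scale:
        nodes = result
    else:
        nodes = 35
    scale = scale + 10
    result = result + 35
    result = result - nodes // nodes
    result = result % 8
    return result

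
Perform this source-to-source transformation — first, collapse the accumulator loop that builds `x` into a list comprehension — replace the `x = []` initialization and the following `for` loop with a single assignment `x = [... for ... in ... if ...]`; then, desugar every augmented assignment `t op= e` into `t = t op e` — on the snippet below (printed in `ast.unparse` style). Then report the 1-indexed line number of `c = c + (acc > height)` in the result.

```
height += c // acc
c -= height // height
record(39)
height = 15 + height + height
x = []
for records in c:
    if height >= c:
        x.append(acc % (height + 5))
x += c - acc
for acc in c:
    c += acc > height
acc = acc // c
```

8

Transformed code:
height = height + c // acc
c = c - height // height
record(39)
height = 15 + height + height
x = [acc % (height + 5) for records in c if height >= c]
x = x + (c - acc)
for acc in c:
    c = c + (acc > height)
acc = acc // c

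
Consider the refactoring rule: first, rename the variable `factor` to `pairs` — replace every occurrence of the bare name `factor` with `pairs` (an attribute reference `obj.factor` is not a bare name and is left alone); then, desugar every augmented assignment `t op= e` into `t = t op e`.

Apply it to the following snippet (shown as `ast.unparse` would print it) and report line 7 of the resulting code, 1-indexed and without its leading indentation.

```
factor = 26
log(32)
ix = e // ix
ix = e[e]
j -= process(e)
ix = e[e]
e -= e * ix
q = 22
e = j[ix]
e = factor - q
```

Transformed code:
pairs = 26
log(32)
ix = e // ix
ix = e[e]
j = j - process(e)
ix = e[e]
e = e - e * ix
q = 22
e = j[ix]
e = pairs - q

e = e - e * ix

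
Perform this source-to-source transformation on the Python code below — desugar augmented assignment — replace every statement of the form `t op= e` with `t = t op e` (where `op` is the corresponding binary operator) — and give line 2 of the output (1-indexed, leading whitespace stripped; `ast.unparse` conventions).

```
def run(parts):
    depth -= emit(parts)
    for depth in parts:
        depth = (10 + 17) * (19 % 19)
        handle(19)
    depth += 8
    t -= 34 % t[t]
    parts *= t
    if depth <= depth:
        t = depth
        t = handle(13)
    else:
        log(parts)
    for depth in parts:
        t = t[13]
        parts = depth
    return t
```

Transformed code:
def run(parts):
    depth = depth - emit(parts)
    for depth in parts:
        depth = (10 + 17) * (19 % 19)
        handle(19)
    depth = depth + 8
    t = t - 34 % t[t]
    parts = parts * t
    if depth <= depth:
        t = depth
        t = handle(13)
    else:
        log(parts)
    for depth in parts:
        t = t[13]
        parts = depth
    return t

depth = depth - emit(parts)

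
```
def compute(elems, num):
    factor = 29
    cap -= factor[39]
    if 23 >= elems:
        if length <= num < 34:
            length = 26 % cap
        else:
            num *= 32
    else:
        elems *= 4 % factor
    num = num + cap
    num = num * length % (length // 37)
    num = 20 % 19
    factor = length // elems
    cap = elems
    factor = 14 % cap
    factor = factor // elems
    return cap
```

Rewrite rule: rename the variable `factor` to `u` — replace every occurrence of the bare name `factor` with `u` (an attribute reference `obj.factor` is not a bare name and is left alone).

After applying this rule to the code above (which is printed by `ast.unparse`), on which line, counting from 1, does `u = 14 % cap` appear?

Transformed code:
def compute(elems, num):
    u = 29
    cap -= u[39]
    if 23 >= elems:
        if length <= num < 34:
            length = 26 % cap
        else:
            num *= 32
    else:
        elems *= 4 % u
    num = num + cap
    num = num * length % (length // 37)
    num = 20 % 19
    u = length // elems
    cap = elems
    u = 14 % cap
    u = u // elems
    return cap

16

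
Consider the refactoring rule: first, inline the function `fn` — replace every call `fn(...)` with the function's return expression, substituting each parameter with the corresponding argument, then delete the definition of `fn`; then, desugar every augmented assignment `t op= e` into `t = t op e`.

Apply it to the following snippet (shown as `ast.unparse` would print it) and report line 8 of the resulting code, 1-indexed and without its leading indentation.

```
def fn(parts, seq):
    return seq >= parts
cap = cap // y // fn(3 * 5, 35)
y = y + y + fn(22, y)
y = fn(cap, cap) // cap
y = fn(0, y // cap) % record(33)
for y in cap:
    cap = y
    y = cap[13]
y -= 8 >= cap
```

y = y - (8 >= cap)

Transformed code:
cap = cap // y // (35 >= 3 * 5)
y = y + y + (y >= 22)
y = (cap >= cap) // cap
y = (y // cap >= 0) % record(33)
for y in cap:
    cap = y
    y = cap[13]
y = y - (8 >= cap)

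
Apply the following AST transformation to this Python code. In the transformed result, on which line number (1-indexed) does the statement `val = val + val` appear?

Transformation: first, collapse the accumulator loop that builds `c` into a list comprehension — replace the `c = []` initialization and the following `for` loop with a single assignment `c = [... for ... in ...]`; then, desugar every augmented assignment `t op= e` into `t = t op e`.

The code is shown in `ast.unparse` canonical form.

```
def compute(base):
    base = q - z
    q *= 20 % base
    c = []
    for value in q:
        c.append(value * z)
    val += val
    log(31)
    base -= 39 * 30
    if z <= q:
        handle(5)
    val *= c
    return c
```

5

Transformed code:
def compute(base):
    base = q - z
    q = q * (20 % base)
    c = [value * z for value in q]
    val = val + val
    log(31)
    base = base - 39 * 30
    if z <= q:
        handle(5)
    val = val * c
    return c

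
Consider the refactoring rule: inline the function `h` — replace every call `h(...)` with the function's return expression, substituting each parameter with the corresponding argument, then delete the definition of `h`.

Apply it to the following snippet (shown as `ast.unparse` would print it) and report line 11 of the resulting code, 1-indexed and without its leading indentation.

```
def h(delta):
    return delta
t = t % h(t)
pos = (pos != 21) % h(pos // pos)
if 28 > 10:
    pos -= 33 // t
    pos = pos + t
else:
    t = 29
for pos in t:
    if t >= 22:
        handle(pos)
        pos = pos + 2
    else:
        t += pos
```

Transformed code:
t = t % t
pos = (pos != 21) % (pos // pos)
if 28 > 10:
    pos -= 33 // t
    pos = pos + t
else:
    t = 29
for pos in t:
    if t >= 22:
        handle(pos)
        pos = pos + 2
    else:
        t += pos

pos = pos + 2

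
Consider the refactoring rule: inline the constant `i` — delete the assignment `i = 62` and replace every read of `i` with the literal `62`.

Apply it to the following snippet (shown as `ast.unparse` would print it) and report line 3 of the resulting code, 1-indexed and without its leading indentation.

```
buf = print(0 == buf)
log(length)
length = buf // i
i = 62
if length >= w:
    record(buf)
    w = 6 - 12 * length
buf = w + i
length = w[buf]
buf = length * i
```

Transformed code:
buf = print(0 == buf)
log(length)
length = buf // 62
if length >= w:
    record(buf)
    w = 6 - 12 * length
buf = w + 62
length = w[buf]
buf = length * 62

length = buf // 62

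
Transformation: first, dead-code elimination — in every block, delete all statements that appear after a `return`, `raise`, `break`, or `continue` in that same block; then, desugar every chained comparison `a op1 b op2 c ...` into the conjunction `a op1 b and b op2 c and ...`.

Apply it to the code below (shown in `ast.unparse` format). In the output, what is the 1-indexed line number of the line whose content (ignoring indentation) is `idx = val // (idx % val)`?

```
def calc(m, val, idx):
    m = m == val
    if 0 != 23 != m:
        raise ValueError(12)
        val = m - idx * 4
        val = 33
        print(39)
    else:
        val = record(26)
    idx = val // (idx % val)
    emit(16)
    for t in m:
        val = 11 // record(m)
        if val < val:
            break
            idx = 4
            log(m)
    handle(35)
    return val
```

Transformed code:
def calc(m, val, idx):
    m = m == val
    if 0 != 23 and 23 != m:
        raise ValueError(12)
    else:
        val = record(26)
    idx = val // (idx % val)
    emit(16)
    for t in m:
        val = 11 // record(m)
        if val < val:
            break
    handle(35)
    return val

7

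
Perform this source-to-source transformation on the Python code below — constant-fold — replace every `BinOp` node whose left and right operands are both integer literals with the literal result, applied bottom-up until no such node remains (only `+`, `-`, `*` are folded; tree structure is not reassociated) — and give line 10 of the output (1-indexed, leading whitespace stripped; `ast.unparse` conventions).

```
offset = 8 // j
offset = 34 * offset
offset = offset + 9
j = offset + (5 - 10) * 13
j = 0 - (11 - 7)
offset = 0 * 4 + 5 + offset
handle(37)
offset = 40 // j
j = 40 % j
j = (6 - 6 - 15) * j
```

j = -15 * j

Transformed code:
offset = 8 // j
offset = 34 * offset
offset = offset + 9
j = offset + -65
j = -4
offset = 5 + offset
handle(37)
offset = 40 // j
j = 40 % j
j = -15 * j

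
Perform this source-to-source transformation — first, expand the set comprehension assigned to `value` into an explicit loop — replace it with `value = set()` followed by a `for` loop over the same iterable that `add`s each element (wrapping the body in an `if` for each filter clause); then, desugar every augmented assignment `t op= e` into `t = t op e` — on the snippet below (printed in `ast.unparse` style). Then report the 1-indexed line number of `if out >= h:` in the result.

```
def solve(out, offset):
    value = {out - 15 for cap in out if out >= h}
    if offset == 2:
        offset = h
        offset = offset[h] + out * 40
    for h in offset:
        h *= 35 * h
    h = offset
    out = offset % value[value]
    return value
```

4

Transformed code:
def solve(out, offset):
    value = set()
    for cap in out:
        if out >= h:
            value.add(out - 15)
    if offset == 2:
        offset = h
        offset = offset[h] + out * 40
    for h in offset:
        h = h * (35 * h)
    h = offset
    out = offset % value[value]
    return value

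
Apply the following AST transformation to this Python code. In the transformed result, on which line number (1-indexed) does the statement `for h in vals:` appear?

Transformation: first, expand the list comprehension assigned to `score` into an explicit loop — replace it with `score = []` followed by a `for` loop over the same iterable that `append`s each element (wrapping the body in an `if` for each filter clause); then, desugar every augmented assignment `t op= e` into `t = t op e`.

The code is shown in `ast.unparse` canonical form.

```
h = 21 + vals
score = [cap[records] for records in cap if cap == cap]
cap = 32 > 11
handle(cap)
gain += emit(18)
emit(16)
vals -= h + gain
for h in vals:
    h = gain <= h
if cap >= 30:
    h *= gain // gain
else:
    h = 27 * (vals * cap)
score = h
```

11

Transformed code:
h = 21 + vals
score = []
for records in cap:
    if cap == cap:
        score.append(cap[records])
cap = 32 > 11
handle(cap)
gain = gain + emit(18)
emit(16)
vals = vals - (h + gain)
for h in vals:
    h = gain <= h
if cap >= 30:
    h = h * (gain // gain)
else:
    h = 27 * (vals * cap)
score = h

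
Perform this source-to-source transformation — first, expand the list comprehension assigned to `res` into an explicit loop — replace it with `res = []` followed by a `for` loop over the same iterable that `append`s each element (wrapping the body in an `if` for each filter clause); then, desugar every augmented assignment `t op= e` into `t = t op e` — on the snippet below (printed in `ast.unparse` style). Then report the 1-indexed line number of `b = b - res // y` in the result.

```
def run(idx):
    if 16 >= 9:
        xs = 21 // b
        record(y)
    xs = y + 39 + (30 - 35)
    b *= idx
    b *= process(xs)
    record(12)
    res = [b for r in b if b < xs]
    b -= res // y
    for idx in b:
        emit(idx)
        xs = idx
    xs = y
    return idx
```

Transformed code:
def run(idx):
    if 16 >= 9:
        xs = 21 // b
        record(y)
    xs = y + 39 + (30 - 35)
    b = b * idx
    b = b * process(xs)
    record(12)
    res = []
    for r in b:
        if b < xs:
            res.append(b)
    b = b - res // y
    for idx in b:
        emit(idx)
        xs = idx
    xs = y
    return idx

13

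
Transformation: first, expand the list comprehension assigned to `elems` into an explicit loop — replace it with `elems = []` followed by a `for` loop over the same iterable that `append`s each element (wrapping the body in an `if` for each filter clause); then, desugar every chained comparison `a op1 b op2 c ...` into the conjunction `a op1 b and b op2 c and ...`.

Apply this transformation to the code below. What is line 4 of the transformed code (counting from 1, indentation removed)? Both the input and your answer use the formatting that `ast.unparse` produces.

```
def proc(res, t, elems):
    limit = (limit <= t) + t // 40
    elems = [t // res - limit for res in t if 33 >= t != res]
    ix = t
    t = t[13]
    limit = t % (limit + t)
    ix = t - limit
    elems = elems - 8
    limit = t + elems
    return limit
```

Transformed code:
def proc(res, t, elems):
    limit = (limit <= t) + t // 40
    elems = []
    for res in t:
        if 33 >= t and t != res:
            elems.append(t // res - limit)
    ix = t
    t = t[13]
    limit = t % (limit + t)
    ix = t - limit
    elems = elems - 8
    limit = t + elems
    return limit

for res in t:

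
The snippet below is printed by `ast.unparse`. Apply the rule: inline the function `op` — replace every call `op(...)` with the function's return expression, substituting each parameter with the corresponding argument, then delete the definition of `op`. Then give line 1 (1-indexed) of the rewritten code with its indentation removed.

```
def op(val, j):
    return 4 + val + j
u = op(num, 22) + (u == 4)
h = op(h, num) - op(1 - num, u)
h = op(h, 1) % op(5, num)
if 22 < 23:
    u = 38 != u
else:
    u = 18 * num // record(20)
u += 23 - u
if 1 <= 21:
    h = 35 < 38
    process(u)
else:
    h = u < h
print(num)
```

u = 4 + num + 22 + (u == 4)

Transformed code:
u = 4 + num + 22 + (u == 4)
h = 4 + h + num - (4 + (1 - num) + u)
h = (4 + h + 1) % (4 + 5 + num)
if 22 < 23:
    u = 38 != u
else:
    u = 18 * num // record(20)
u += 23 - u
if 1 <= 21:
    h = 35 < 38
    process(u)
else:
    h = u < h
print(num)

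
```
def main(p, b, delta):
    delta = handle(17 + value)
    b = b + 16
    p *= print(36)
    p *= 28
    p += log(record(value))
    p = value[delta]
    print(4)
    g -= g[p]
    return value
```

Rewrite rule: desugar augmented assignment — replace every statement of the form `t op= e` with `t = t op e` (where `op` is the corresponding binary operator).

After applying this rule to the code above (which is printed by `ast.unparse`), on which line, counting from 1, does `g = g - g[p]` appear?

Transformed code:
def main(p, b, delta):
    delta = handle(17 + value)
    b = b + 16
    p = p * print(36)
    p = p * 28
    p = p + log(record(value))
    p = value[delta]
    print(4)
    g = g - g[p]
    return value

9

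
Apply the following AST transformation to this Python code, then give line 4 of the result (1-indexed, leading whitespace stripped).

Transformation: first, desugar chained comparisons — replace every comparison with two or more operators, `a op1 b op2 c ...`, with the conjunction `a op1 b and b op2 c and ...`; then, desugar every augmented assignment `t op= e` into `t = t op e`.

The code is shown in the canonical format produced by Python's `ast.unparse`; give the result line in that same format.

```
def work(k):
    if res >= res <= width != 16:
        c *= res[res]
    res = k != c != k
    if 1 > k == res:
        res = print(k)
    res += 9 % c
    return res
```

res = k != c and c != k

Transformed code:
def work(k):
    if res >= res and res <= width and (width != 16):
        c = c * res[res]
    res = k != c and c != k
    if 1 > k and k == res:
        res = print(k)
    res = res + 9 % c
    return res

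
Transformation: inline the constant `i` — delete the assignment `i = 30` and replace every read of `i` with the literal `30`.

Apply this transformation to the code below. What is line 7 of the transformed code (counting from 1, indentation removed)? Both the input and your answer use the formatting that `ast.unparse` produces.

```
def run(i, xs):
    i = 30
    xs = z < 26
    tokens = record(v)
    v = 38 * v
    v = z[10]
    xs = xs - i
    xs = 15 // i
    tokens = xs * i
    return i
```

xs = 15 // 30

Transformed code:
def run(i, xs):
    xs = z < 26
    tokens = record(v)
    v = 38 * v
    v = z[10]
    xs = xs - 30
    xs = 15 // 30
    tokens = xs * 30
    return 30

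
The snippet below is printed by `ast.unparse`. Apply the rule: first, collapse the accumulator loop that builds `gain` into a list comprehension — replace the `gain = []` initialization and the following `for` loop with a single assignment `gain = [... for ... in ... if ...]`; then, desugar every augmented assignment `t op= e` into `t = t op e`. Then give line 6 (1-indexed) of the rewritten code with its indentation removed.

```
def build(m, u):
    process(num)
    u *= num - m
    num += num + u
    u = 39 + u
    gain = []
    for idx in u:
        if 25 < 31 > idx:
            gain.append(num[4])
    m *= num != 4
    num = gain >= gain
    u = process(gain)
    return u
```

Transformed code:
def build(m, u):
    process(num)
    u = u * (num - m)
    num = num + (num + u)
    u = 39 + u
    gain = [num[4] for idx in u if 25 < 31 > idx]
    m = m * (num != 4)
    num = gain >= gain
    u = process(gain)
    return u

gain = [num[4] for idx in u if 25 < 31 > idx]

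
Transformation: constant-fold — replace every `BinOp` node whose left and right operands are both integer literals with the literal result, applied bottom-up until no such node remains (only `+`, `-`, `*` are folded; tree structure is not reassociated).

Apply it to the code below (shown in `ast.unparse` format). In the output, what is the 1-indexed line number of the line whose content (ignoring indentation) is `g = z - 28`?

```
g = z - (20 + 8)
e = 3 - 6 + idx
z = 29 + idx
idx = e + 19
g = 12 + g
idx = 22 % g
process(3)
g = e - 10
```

1

Transformed code:
g = z - 28
e = -3 + idx
z = 29 + idx
idx = e + 19
g = 12 + g
idx = 22 % g
process(3)
g = e - 10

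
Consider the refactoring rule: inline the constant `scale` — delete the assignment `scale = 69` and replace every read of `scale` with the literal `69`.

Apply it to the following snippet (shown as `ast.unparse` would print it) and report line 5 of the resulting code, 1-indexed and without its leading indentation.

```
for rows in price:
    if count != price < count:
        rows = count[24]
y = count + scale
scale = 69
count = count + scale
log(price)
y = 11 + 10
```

count = count + 69

Transformed code:
for rows in price:
    if count != price < count:
        rows = count[24]
y = count + 69
count = count + 69
log(price)
y = 11 + 10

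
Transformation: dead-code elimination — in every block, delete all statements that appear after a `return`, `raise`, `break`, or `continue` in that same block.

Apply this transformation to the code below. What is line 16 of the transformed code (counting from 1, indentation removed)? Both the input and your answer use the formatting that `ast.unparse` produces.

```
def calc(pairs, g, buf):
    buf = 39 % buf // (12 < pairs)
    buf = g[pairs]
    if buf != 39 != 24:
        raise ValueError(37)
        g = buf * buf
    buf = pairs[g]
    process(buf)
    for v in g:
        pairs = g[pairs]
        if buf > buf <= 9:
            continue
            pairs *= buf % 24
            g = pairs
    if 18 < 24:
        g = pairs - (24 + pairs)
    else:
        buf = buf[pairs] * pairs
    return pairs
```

Transformed code:
def calc(pairs, g, buf):
    buf = 39 % buf // (12 < pairs)
    buf = g[pairs]
    if buf != 39 != 24:
        raise ValueError(37)
    buf = pairs[g]
    process(buf)
    for v in g:
        pairs = g[pairs]
        if buf > buf <= 9:
            continue
    if 18 < 24:
        g = pairs - (24 + pairs)
    else:
        buf = buf[pairs] * pairs
    return pairs

return pairs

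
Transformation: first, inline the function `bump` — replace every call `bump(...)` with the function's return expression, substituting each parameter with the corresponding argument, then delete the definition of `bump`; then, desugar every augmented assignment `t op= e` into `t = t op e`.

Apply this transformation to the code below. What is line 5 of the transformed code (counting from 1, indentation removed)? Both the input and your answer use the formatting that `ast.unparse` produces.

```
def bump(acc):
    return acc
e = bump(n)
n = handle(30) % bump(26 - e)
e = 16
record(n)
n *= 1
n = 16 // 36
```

Transformed code:
e = n
n = handle(30) % (26 - e)
e = 16
record(n)
n = n * 1
n = 16 // 36

n = n * 1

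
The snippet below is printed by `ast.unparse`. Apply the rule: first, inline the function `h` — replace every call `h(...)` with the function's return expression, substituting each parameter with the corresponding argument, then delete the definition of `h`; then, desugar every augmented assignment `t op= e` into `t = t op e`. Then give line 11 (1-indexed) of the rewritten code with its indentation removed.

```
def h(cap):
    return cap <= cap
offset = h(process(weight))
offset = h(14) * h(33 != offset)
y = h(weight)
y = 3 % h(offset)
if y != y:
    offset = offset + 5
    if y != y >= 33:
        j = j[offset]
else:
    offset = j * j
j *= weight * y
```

j = j * (weight * y)

Transformed code:
offset = process(weight) <= process(weight)
offset = (14 <= 14) * ((33 != offset) <= (33 != offset))
y = weight <= weight
y = 3 % (offset <= offset)
if y != y:
    offset = offset + 5
    if y != y >= 33:
        j = j[offset]
else:
    offset = j * j
j = j * (weight * y)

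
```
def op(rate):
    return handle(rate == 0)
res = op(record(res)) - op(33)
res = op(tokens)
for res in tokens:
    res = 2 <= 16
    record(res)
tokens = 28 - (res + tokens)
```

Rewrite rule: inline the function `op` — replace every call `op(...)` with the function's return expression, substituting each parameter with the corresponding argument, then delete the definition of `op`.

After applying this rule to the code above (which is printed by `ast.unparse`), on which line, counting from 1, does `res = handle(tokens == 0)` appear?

2

Transformed code:
res = handle(record(res) == 0) - handle(33 == 0)
res = handle(tokens == 0)
for res in tokens:
    res = 2 <= 16
    record(res)
tokens = 28 - (res + tokens)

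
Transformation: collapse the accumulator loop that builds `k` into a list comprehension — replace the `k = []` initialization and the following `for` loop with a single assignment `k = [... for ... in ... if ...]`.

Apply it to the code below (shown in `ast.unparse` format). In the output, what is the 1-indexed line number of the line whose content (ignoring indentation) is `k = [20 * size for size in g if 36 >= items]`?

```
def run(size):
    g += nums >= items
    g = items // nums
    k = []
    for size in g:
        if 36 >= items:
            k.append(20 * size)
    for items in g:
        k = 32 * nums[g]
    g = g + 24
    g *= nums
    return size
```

4

Transformed code:
def run(size):
    g += nums >= items
    g = items // nums
    k = [20 * size for size in g if 36 >= items]
    for items in g:
        k = 32 * nums[g]
    g = g + 24
    g *= nums
    return size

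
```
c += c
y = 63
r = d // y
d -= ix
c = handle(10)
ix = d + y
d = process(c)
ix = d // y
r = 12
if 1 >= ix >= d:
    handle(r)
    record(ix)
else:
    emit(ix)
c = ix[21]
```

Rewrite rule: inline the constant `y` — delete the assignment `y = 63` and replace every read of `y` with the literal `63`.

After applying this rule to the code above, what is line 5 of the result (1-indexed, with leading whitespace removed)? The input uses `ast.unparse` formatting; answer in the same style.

ix = d + 63

Transformed code:
c += c
r = d // 63
d -= ix
c = handle(10)
ix = d + 63
d = process(c)
ix = d // 63
r = 12
if 1 >= ix >= d:
    handle(r)
    record(ix)
else:
    emit(ix)
c = ix[21]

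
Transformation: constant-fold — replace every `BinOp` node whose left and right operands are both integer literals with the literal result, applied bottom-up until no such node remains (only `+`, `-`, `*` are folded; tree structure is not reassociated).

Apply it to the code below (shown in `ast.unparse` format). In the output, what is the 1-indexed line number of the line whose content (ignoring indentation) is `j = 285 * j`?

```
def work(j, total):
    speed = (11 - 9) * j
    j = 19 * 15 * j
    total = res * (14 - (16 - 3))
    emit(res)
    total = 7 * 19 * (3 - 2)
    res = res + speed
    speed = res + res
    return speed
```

3

Transformed code:
def work(j, total):
    speed = 2 * j
    j = 285 * j
    total = res * 1
    emit(res)
    total = 133
    res = res + speed
    speed = res + res
    return speed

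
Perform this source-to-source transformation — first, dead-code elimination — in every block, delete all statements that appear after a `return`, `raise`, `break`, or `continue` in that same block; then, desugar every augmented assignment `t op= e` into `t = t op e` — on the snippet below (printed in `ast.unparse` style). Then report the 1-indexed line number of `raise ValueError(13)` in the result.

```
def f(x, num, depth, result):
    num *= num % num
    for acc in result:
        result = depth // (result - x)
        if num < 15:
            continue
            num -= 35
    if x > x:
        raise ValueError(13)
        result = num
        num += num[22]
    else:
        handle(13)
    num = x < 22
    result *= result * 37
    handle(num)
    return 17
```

8

Transformed code:
def f(x, num, depth, result):
    num = num * (num % num)
    for acc in result:
        result = depth // (result - x)
        if num < 15:
            continue
    if x > x:
        raise ValueError(13)
    else:
        handle(13)
    num = x < 22
    result = result * (result * 37)
    handle(num)
    return 17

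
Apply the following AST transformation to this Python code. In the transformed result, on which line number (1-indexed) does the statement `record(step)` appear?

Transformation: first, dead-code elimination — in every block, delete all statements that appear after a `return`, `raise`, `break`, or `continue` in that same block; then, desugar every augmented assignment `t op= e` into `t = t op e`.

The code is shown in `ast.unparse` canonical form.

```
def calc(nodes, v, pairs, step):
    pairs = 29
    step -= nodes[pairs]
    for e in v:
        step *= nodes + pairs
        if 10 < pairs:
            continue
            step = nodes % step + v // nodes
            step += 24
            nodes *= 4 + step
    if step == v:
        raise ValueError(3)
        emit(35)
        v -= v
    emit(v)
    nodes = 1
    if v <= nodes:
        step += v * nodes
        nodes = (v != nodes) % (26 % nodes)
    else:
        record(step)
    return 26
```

16

Transformed code:
def calc(nodes, v, pairs, step):
    pairs = 29
    step = step - nodes[pairs]
    for e in v:
        step = step * (nodes + pairs)
        if 10 < pairs:
            continue
    if step == v:
        raise ValueError(3)
    emit(v)
    nodes = 1
    if v <= nodes:
        step = step + v * nodes
        nodes = (v != nodes) % (26 % nodes)
    else:
        record(step)
    return 26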